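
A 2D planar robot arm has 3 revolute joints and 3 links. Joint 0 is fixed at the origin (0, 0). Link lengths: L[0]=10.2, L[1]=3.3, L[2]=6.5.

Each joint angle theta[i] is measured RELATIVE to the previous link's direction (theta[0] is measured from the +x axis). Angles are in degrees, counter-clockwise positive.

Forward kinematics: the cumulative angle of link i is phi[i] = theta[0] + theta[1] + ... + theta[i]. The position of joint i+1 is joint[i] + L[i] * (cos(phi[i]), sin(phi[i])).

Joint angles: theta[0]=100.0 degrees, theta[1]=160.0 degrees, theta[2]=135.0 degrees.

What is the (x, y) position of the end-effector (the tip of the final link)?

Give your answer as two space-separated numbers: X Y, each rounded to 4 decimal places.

joint[0] = (0.0000, 0.0000)  (base)
link 0: phi[0] = 100 = 100 deg
  cos(100 deg) = -0.1736, sin(100 deg) = 0.9848
  joint[1] = (0.0000, 0.0000) + 10.2 * (-0.1736, 0.9848) = (0.0000 + -1.7712, 0.0000 + 10.0450) = (-1.7712, 10.0450)
link 1: phi[1] = 100 + 160 = 260 deg
  cos(260 deg) = -0.1736, sin(260 deg) = -0.9848
  joint[2] = (-1.7712, 10.0450) + 3.3 * (-0.1736, -0.9848) = (-1.7712 + -0.5730, 10.0450 + -3.2499) = (-2.3443, 6.7952)
link 2: phi[2] = 100 + 160 + 135 = 395 deg
  cos(395 deg) = 0.8192, sin(395 deg) = 0.5736
  joint[3] = (-2.3443, 6.7952) + 6.5 * (0.8192, 0.5736) = (-2.3443 + 5.3245, 6.7952 + 3.7282) = (2.9802, 10.5234)
End effector: (2.9802, 10.5234)

Answer: 2.9802 10.5234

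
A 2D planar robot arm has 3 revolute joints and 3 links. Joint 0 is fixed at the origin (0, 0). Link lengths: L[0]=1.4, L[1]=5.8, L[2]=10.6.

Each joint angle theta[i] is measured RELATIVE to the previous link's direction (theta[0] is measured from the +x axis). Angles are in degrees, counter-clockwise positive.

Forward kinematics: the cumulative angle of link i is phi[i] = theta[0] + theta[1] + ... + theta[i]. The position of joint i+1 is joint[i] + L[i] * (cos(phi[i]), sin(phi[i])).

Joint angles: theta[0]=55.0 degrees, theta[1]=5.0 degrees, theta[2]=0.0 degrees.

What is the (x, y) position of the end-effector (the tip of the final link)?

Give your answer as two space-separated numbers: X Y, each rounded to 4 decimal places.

Answer: 9.0030 15.3496

Derivation:
joint[0] = (0.0000, 0.0000)  (base)
link 0: phi[0] = 55 = 55 deg
  cos(55 deg) = 0.5736, sin(55 deg) = 0.8192
  joint[1] = (0.0000, 0.0000) + 1.4 * (0.5736, 0.8192) = (0.0000 + 0.8030, 0.0000 + 1.1468) = (0.8030, 1.1468)
link 1: phi[1] = 55 + 5 = 60 deg
  cos(60 deg) = 0.5000, sin(60 deg) = 0.8660
  joint[2] = (0.8030, 1.1468) + 5.8 * (0.5000, 0.8660) = (0.8030 + 2.9000, 1.1468 + 5.0229) = (3.7030, 6.1698)
link 2: phi[2] = 55 + 5 + 0 = 60 deg
  cos(60 deg) = 0.5000, sin(60 deg) = 0.8660
  joint[3] = (3.7030, 6.1698) + 10.6 * (0.5000, 0.8660) = (3.7030 + 5.3000, 6.1698 + 9.1799) = (9.0030, 15.3496)
End effector: (9.0030, 15.3496)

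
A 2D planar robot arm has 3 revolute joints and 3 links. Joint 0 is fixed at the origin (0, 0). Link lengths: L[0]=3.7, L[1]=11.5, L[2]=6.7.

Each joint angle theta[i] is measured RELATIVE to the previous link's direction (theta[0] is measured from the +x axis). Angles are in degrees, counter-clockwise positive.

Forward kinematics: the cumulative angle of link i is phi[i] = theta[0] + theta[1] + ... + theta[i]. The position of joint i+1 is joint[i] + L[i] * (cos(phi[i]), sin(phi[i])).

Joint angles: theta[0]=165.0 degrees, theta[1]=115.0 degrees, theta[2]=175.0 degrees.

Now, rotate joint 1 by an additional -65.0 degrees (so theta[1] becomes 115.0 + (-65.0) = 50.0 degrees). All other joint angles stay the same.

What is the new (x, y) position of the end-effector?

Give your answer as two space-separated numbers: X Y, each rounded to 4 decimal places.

joint[0] = (0.0000, 0.0000)  (base)
link 0: phi[0] = 165 = 165 deg
  cos(165 deg) = -0.9659, sin(165 deg) = 0.2588
  joint[1] = (0.0000, 0.0000) + 3.7 * (-0.9659, 0.2588) = (0.0000 + -3.5739, 0.0000 + 0.9576) = (-3.5739, 0.9576)
link 1: phi[1] = 165 + 50 = 215 deg
  cos(215 deg) = -0.8192, sin(215 deg) = -0.5736
  joint[2] = (-3.5739, 0.9576) + 11.5 * (-0.8192, -0.5736) = (-3.5739 + -9.4202, 0.9576 + -6.5961) = (-12.9942, -5.6385)
link 2: phi[2] = 165 + 50 + 175 = 390 deg
  cos(390 deg) = 0.8660, sin(390 deg) = 0.5000
  joint[3] = (-12.9942, -5.6385) + 6.7 * (0.8660, 0.5000) = (-12.9942 + 5.8024, -5.6385 + 3.3500) = (-7.1918, -2.2885)
End effector: (-7.1918, -2.2885)

Answer: -7.1918 -2.2885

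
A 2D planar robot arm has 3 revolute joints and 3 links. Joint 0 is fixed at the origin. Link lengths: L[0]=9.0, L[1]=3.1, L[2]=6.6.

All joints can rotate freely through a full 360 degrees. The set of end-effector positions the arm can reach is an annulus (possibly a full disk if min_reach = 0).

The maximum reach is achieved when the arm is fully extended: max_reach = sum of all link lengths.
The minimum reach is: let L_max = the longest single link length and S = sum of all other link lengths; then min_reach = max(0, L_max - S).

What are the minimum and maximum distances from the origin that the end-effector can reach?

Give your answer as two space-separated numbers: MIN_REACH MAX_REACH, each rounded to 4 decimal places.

Answer: 0.0000 18.7000

Derivation:
Link lengths: [9.0, 3.1, 6.6]
max_reach = 9 + 3.1 + 6.6 = 18.7
L_max = max([9.0, 3.1, 6.6]) = 9
S (sum of others) = 18.7 - 9 = 9.7
min_reach = max(0, 9 - 9.7) = max(0, -0.7) = 0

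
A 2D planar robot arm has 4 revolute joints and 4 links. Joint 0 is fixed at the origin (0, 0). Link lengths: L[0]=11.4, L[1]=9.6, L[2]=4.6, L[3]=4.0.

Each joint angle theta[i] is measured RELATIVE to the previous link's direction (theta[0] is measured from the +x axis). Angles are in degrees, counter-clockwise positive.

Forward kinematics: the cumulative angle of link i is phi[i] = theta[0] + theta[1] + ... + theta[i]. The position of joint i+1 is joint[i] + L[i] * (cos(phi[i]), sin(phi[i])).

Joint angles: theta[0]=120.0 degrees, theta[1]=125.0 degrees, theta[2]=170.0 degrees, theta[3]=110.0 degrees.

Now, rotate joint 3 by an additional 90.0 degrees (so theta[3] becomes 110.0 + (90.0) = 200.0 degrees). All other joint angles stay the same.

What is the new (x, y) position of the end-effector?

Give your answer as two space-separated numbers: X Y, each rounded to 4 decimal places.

joint[0] = (0.0000, 0.0000)  (base)
link 0: phi[0] = 120 = 120 deg
  cos(120 deg) = -0.5000, sin(120 deg) = 0.8660
  joint[1] = (0.0000, 0.0000) + 11.4 * (-0.5000, 0.8660) = (0.0000 + -5.7000, 0.0000 + 9.8727) = (-5.7000, 9.8727)
link 1: phi[1] = 120 + 125 = 245 deg
  cos(245 deg) = -0.4226, sin(245 deg) = -0.9063
  joint[2] = (-5.7000, 9.8727) + 9.6 * (-0.4226, -0.9063) = (-5.7000 + -4.0571, 9.8727 + -8.7006) = (-9.7571, 1.1721)
link 2: phi[2] = 120 + 125 + 170 = 415 deg
  cos(415 deg) = 0.5736, sin(415 deg) = 0.8192
  joint[3] = (-9.7571, 1.1721) + 4.6 * (0.5736, 0.8192) = (-9.7571 + 2.6385, 1.1721 + 3.7681) = (-7.1187, 4.9402)
link 3: phi[3] = 120 + 125 + 170 + 200 = 615 deg
  cos(615 deg) = -0.2588, sin(615 deg) = -0.9659
  joint[4] = (-7.1187, 4.9402) + 4 * (-0.2588, -0.9659) = (-7.1187 + -1.0353, 4.9402 + -3.8637) = (-8.1540, 1.0765)
End effector: (-8.1540, 1.0765)

Answer: -8.1540 1.0765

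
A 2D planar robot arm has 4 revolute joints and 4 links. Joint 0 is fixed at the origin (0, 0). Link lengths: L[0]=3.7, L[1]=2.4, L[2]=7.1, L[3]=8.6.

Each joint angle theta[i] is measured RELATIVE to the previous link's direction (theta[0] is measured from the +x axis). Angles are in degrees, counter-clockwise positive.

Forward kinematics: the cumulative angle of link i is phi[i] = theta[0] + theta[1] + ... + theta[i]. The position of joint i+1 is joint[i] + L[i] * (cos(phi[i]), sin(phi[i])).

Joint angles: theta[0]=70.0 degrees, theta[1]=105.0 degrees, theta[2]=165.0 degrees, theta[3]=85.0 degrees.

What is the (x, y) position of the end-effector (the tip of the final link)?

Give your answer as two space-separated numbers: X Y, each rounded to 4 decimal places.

joint[0] = (0.0000, 0.0000)  (base)
link 0: phi[0] = 70 = 70 deg
  cos(70 deg) = 0.3420, sin(70 deg) = 0.9397
  joint[1] = (0.0000, 0.0000) + 3.7 * (0.3420, 0.9397) = (0.0000 + 1.2655, 0.0000 + 3.4769) = (1.2655, 3.4769)
link 1: phi[1] = 70 + 105 = 175 deg
  cos(175 deg) = -0.9962, sin(175 deg) = 0.0872
  joint[2] = (1.2655, 3.4769) + 2.4 * (-0.9962, 0.0872) = (1.2655 + -2.3909, 3.4769 + 0.2092) = (-1.1254, 3.6860)
link 2: phi[2] = 70 + 105 + 165 = 340 deg
  cos(340 deg) = 0.9397, sin(340 deg) = -0.3420
  joint[3] = (-1.1254, 3.6860) + 7.1 * (0.9397, -0.3420) = (-1.1254 + 6.6718, 3.6860 + -2.4283) = (5.5464, 1.2577)
link 3: phi[3] = 70 + 105 + 165 + 85 = 425 deg
  cos(425 deg) = 0.4226, sin(425 deg) = 0.9063
  joint[4] = (5.5464, 1.2577) + 8.6 * (0.4226, 0.9063) = (5.5464 + 3.6345, 1.2577 + 7.7942) = (9.1809, 9.0519)
End effector: (9.1809, 9.0519)

Answer: 9.1809 9.0519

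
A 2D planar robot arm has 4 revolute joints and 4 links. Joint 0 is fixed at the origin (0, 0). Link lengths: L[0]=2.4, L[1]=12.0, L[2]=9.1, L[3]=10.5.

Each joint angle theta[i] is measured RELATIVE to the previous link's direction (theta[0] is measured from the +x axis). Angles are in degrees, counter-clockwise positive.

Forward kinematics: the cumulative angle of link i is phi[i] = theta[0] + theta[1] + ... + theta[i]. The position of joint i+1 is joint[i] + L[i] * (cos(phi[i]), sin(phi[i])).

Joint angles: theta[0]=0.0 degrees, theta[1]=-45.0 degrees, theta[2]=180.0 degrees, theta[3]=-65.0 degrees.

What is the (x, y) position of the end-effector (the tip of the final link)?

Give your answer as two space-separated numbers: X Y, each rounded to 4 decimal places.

joint[0] = (0.0000, 0.0000)  (base)
link 0: phi[0] = 0 = 0 deg
  cos(0 deg) = 1.0000, sin(0 deg) = 0.0000
  joint[1] = (0.0000, 0.0000) + 2.4 * (1.0000, 0.0000) = (0.0000 + 2.4000, 0.0000 + 0.0000) = (2.4000, 0.0000)
link 1: phi[1] = 0 + -45 = -45 deg
  cos(-45 deg) = 0.7071, sin(-45 deg) = -0.7071
  joint[2] = (2.4000, 0.0000) + 12 * (0.7071, -0.7071) = (2.4000 + 8.4853, 0.0000 + -8.4853) = (10.8853, -8.4853)
link 2: phi[2] = 0 + -45 + 180 = 135 deg
  cos(135 deg) = -0.7071, sin(135 deg) = 0.7071
  joint[3] = (10.8853, -8.4853) + 9.1 * (-0.7071, 0.7071) = (10.8853 + -6.4347, -8.4853 + 6.4347) = (4.4506, -2.0506)
link 3: phi[3] = 0 + -45 + 180 + -65 = 70 deg
  cos(70 deg) = 0.3420, sin(70 deg) = 0.9397
  joint[4] = (4.4506, -2.0506) + 10.5 * (0.3420, 0.9397) = (4.4506 + 3.5912, -2.0506 + 9.8668) = (8.0418, 7.8162)
End effector: (8.0418, 7.8162)

Answer: 8.0418 7.8162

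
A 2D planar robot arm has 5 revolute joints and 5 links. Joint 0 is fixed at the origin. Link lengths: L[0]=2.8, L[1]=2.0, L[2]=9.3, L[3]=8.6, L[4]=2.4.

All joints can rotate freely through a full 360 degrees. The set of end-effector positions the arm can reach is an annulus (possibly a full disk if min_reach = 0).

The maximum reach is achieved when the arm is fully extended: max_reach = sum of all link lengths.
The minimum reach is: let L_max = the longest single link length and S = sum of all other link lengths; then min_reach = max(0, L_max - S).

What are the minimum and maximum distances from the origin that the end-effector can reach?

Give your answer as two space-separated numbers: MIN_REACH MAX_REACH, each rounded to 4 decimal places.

Link lengths: [2.8, 2.0, 9.3, 8.6, 2.4]
max_reach = 2.8 + 2 + 9.3 + 8.6 + 2.4 = 25.1
L_max = max([2.8, 2.0, 9.3, 8.6, 2.4]) = 9.3
S (sum of others) = 25.1 - 9.3 = 15.8
min_reach = max(0, 9.3 - 15.8) = max(0, -6.5) = 0

Answer: 0.0000 25.1000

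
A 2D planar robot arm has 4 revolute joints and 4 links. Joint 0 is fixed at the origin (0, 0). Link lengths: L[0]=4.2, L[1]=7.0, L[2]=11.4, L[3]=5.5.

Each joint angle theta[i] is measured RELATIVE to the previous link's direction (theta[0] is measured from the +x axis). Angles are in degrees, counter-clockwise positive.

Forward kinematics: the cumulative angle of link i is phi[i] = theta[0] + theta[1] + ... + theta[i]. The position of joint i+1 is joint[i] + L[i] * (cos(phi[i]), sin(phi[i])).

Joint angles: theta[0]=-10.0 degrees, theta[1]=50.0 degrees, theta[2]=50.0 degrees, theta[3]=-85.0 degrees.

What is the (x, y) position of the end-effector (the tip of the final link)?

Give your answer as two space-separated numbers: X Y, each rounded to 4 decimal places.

joint[0] = (0.0000, 0.0000)  (base)
link 0: phi[0] = -10 = -10 deg
  cos(-10 deg) = 0.9848, sin(-10 deg) = -0.1736
  joint[1] = (0.0000, 0.0000) + 4.2 * (0.9848, -0.1736) = (0.0000 + 4.1362, 0.0000 + -0.7293) = (4.1362, -0.7293)
link 1: phi[1] = -10 + 50 = 40 deg
  cos(40 deg) = 0.7660, sin(40 deg) = 0.6428
  joint[2] = (4.1362, -0.7293) + 7 * (0.7660, 0.6428) = (4.1362 + 5.3623, -0.7293 + 4.4995) = (9.4985, 3.7702)
link 2: phi[2] = -10 + 50 + 50 = 90 deg
  cos(90 deg) = 0.0000, sin(90 deg) = 1.0000
  joint[3] = (9.4985, 3.7702) + 11.4 * (0.0000, 1.0000) = (9.4985 + 0.0000, 3.7702 + 11.4000) = (9.4985, 15.1702)
link 3: phi[3] = -10 + 50 + 50 + -85 = 5 deg
  cos(5 deg) = 0.9962, sin(5 deg) = 0.0872
  joint[4] = (9.4985, 15.1702) + 5.5 * (0.9962, 0.0872) = (9.4985 + 5.4791, 15.1702 + 0.4794) = (14.9776, 15.6495)
End effector: (14.9776, 15.6495)

Answer: 14.9776 15.6495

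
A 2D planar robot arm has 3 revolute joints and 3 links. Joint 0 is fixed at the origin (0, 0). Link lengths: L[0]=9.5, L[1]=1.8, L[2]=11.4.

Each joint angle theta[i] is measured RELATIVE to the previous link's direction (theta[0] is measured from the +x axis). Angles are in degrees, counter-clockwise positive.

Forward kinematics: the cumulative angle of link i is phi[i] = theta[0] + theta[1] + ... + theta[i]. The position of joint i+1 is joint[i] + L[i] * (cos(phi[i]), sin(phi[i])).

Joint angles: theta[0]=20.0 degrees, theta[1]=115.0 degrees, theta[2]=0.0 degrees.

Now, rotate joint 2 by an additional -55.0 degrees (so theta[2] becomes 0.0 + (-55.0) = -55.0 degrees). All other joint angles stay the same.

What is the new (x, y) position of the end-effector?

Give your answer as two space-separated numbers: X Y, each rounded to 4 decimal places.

joint[0] = (0.0000, 0.0000)  (base)
link 0: phi[0] = 20 = 20 deg
  cos(20 deg) = 0.9397, sin(20 deg) = 0.3420
  joint[1] = (0.0000, 0.0000) + 9.5 * (0.9397, 0.3420) = (0.0000 + 8.9271, 0.0000 + 3.2492) = (8.9271, 3.2492)
link 1: phi[1] = 20 + 115 = 135 deg
  cos(135 deg) = -0.7071, sin(135 deg) = 0.7071
  joint[2] = (8.9271, 3.2492) + 1.8 * (-0.7071, 0.7071) = (8.9271 + -1.2728, 3.2492 + 1.2728) = (7.6543, 4.5220)
link 2: phi[2] = 20 + 115 + -55 = 80 deg
  cos(80 deg) = 0.1736, sin(80 deg) = 0.9848
  joint[3] = (7.6543, 4.5220) + 11.4 * (0.1736, 0.9848) = (7.6543 + 1.9796, 4.5220 + 11.2268) = (9.6339, 15.7488)
End effector: (9.6339, 15.7488)

Answer: 9.6339 15.7488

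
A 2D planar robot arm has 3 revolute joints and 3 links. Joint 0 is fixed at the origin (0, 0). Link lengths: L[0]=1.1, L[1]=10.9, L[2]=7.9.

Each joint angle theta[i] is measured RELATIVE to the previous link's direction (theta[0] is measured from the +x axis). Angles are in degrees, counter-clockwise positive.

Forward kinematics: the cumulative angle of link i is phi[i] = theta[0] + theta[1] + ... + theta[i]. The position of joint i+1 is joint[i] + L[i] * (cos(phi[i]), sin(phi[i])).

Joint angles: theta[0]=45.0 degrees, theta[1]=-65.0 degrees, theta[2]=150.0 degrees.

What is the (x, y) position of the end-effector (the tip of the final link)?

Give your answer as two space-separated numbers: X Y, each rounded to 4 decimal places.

joint[0] = (0.0000, 0.0000)  (base)
link 0: phi[0] = 45 = 45 deg
  cos(45 deg) = 0.7071, sin(45 deg) = 0.7071
  joint[1] = (0.0000, 0.0000) + 1.1 * (0.7071, 0.7071) = (0.0000 + 0.7778, 0.0000 + 0.7778) = (0.7778, 0.7778)
link 1: phi[1] = 45 + -65 = -20 deg
  cos(-20 deg) = 0.9397, sin(-20 deg) = -0.3420
  joint[2] = (0.7778, 0.7778) + 10.9 * (0.9397, -0.3420) = (0.7778 + 10.2426, 0.7778 + -3.7280) = (11.0205, -2.9502)
link 2: phi[2] = 45 + -65 + 150 = 130 deg
  cos(130 deg) = -0.6428, sin(130 deg) = 0.7660
  joint[3] = (11.0205, -2.9502) + 7.9 * (-0.6428, 0.7660) = (11.0205 + -5.0780, -2.9502 + 6.0518) = (5.9424, 3.1015)
End effector: (5.9424, 3.1015)

Answer: 5.9424 3.1015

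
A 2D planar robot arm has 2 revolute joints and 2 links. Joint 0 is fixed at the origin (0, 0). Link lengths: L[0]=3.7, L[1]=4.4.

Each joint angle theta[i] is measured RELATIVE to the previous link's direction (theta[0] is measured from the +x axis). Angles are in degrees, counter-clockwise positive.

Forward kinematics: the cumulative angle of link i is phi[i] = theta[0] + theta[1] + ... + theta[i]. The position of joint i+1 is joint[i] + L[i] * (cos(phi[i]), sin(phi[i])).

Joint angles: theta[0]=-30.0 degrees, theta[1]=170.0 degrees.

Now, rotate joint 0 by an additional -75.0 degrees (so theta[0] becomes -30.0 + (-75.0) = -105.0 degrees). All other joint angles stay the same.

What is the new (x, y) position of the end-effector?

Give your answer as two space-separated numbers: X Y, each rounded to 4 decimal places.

joint[0] = (0.0000, 0.0000)  (base)
link 0: phi[0] = -105 = -105 deg
  cos(-105 deg) = -0.2588, sin(-105 deg) = -0.9659
  joint[1] = (0.0000, 0.0000) + 3.7 * (-0.2588, -0.9659) = (0.0000 + -0.9576, 0.0000 + -3.5739) = (-0.9576, -3.5739)
link 1: phi[1] = -105 + 170 = 65 deg
  cos(65 deg) = 0.4226, sin(65 deg) = 0.9063
  joint[2] = (-0.9576, -3.5739) + 4.4 * (0.4226, 0.9063) = (-0.9576 + 1.8595, -3.5739 + 3.9878) = (0.9019, 0.4138)
End effector: (0.9019, 0.4138)

Answer: 0.9019 0.4138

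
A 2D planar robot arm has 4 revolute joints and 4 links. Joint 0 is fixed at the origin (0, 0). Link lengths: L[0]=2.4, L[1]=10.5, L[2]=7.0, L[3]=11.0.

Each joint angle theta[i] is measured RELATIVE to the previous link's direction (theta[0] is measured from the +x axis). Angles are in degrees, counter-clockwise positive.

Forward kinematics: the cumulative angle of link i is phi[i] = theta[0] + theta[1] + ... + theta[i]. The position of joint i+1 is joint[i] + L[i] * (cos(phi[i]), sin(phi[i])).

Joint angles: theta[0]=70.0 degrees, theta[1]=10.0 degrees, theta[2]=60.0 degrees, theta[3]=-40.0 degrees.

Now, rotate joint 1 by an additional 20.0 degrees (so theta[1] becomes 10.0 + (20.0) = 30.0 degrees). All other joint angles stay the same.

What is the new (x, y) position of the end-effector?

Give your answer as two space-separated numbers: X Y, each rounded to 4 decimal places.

Answer: -13.0803 24.5162

Derivation:
joint[0] = (0.0000, 0.0000)  (base)
link 0: phi[0] = 70 = 70 deg
  cos(70 deg) = 0.3420, sin(70 deg) = 0.9397
  joint[1] = (0.0000, 0.0000) + 2.4 * (0.3420, 0.9397) = (0.0000 + 0.8208, 0.0000 + 2.2553) = (0.8208, 2.2553)
link 1: phi[1] = 70 + 30 = 100 deg
  cos(100 deg) = -0.1736, sin(100 deg) = 0.9848
  joint[2] = (0.8208, 2.2553) + 10.5 * (-0.1736, 0.9848) = (0.8208 + -1.8233, 2.2553 + 10.3405) = (-1.0025, 12.5957)
link 2: phi[2] = 70 + 30 + 60 = 160 deg
  cos(160 deg) = -0.9397, sin(160 deg) = 0.3420
  joint[3] = (-1.0025, 12.5957) + 7 * (-0.9397, 0.3420) = (-1.0025 + -6.5778, 12.5957 + 2.3941) = (-7.5803, 14.9899)
link 3: phi[3] = 70 + 30 + 60 + -40 = 120 deg
  cos(120 deg) = -0.5000, sin(120 deg) = 0.8660
  joint[4] = (-7.5803, 14.9899) + 11 * (-0.5000, 0.8660) = (-7.5803 + -5.5000, 14.9899 + 9.5263) = (-13.0803, 24.5162)
End effector: (-13.0803, 24.5162)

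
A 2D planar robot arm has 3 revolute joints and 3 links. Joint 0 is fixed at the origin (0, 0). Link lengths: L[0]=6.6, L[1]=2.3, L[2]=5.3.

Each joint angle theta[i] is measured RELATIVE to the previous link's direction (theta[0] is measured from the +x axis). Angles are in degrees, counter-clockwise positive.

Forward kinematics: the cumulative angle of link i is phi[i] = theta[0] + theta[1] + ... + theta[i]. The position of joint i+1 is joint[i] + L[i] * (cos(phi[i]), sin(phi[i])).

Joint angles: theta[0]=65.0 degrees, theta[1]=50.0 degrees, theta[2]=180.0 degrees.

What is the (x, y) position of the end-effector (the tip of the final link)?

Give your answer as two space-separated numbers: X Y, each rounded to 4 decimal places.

Answer: 4.0571 3.2627

Derivation:
joint[0] = (0.0000, 0.0000)  (base)
link 0: phi[0] = 65 = 65 deg
  cos(65 deg) = 0.4226, sin(65 deg) = 0.9063
  joint[1] = (0.0000, 0.0000) + 6.6 * (0.4226, 0.9063) = (0.0000 + 2.7893, 0.0000 + 5.9816) = (2.7893, 5.9816)
link 1: phi[1] = 65 + 50 = 115 deg
  cos(115 deg) = -0.4226, sin(115 deg) = 0.9063
  joint[2] = (2.7893, 5.9816) + 2.3 * (-0.4226, 0.9063) = (2.7893 + -0.9720, 5.9816 + 2.0845) = (1.8173, 8.0661)
link 2: phi[2] = 65 + 50 + 180 = 295 deg
  cos(295 deg) = 0.4226, sin(295 deg) = -0.9063
  joint[3] = (1.8173, 8.0661) + 5.3 * (0.4226, -0.9063) = (1.8173 + 2.2399, 8.0661 + -4.8034) = (4.0571, 3.2627)
End effector: (4.0571, 3.2627)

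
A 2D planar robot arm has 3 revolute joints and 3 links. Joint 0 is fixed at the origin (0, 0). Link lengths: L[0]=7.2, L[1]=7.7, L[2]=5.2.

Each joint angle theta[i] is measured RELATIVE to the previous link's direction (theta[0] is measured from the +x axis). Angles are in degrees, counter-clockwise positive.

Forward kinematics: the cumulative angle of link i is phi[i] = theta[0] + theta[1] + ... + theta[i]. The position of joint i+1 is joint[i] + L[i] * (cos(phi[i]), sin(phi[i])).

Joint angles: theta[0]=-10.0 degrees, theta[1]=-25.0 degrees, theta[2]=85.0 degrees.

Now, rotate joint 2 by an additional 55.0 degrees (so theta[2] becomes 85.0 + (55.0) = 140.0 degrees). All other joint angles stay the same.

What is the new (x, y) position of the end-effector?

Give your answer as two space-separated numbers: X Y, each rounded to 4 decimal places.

Answer: 12.0522 -0.6440

Derivation:
joint[0] = (0.0000, 0.0000)  (base)
link 0: phi[0] = -10 = -10 deg
  cos(-10 deg) = 0.9848, sin(-10 deg) = -0.1736
  joint[1] = (0.0000, 0.0000) + 7.2 * (0.9848, -0.1736) = (0.0000 + 7.0906, 0.0000 + -1.2503) = (7.0906, -1.2503)
link 1: phi[1] = -10 + -25 = -35 deg
  cos(-35 deg) = 0.8192, sin(-35 deg) = -0.5736
  joint[2] = (7.0906, -1.2503) + 7.7 * (0.8192, -0.5736) = (7.0906 + 6.3075, -1.2503 + -4.4165) = (13.3981, -5.6668)
link 2: phi[2] = -10 + -25 + 140 = 105 deg
  cos(105 deg) = -0.2588, sin(105 deg) = 0.9659
  joint[3] = (13.3981, -5.6668) + 5.2 * (-0.2588, 0.9659) = (13.3981 + -1.3459, -5.6668 + 5.0228) = (12.0522, -0.6440)
End effector: (12.0522, -0.6440)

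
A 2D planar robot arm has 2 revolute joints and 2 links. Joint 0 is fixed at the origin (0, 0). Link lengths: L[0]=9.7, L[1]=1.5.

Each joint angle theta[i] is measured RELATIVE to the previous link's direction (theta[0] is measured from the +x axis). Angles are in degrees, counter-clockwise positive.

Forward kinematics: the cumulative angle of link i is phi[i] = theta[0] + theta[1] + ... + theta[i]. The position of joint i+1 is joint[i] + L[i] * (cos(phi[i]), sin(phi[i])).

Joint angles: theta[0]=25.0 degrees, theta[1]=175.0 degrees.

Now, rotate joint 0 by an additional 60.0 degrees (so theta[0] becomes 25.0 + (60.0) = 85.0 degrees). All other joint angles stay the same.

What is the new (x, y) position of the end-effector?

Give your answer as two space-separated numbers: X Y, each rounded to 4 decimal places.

Answer: 0.5849 8.1859

Derivation:
joint[0] = (0.0000, 0.0000)  (base)
link 0: phi[0] = 85 = 85 deg
  cos(85 deg) = 0.0872, sin(85 deg) = 0.9962
  joint[1] = (0.0000, 0.0000) + 9.7 * (0.0872, 0.9962) = (0.0000 + 0.8454, 0.0000 + 9.6631) = (0.8454, 9.6631)
link 1: phi[1] = 85 + 175 = 260 deg
  cos(260 deg) = -0.1736, sin(260 deg) = -0.9848
  joint[2] = (0.8454, 9.6631) + 1.5 * (-0.1736, -0.9848) = (0.8454 + -0.2605, 9.6631 + -1.4772) = (0.5849, 8.1859)
End effector: (0.5849, 8.1859)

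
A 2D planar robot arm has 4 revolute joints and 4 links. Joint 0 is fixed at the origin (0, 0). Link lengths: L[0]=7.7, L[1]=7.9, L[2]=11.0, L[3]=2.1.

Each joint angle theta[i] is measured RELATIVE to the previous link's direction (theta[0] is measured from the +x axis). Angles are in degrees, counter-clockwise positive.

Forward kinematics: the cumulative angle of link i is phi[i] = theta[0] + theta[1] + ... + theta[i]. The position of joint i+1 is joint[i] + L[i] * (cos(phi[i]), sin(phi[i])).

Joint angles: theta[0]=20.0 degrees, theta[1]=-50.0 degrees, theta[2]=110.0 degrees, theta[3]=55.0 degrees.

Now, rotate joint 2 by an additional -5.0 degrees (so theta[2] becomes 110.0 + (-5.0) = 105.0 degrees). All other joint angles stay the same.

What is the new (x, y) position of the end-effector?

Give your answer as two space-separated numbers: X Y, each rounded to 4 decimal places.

joint[0] = (0.0000, 0.0000)  (base)
link 0: phi[0] = 20 = 20 deg
  cos(20 deg) = 0.9397, sin(20 deg) = 0.3420
  joint[1] = (0.0000, 0.0000) + 7.7 * (0.9397, 0.3420) = (0.0000 + 7.2356, 0.0000 + 2.6336) = (7.2356, 2.6336)
link 1: phi[1] = 20 + -50 = -30 deg
  cos(-30 deg) = 0.8660, sin(-30 deg) = -0.5000
  joint[2] = (7.2356, 2.6336) + 7.9 * (0.8660, -0.5000) = (7.2356 + 6.8416, 2.6336 + -3.9500) = (14.0772, -1.3164)
link 2: phi[2] = 20 + -50 + 105 = 75 deg
  cos(75 deg) = 0.2588, sin(75 deg) = 0.9659
  joint[3] = (14.0772, -1.3164) + 11 * (0.2588, 0.9659) = (14.0772 + 2.8470, -1.3164 + 10.6252) = (16.9242, 9.3087)
link 3: phi[3] = 20 + -50 + 105 + 55 = 130 deg
  cos(130 deg) = -0.6428, sin(130 deg) = 0.7660
  joint[4] = (16.9242, 9.3087) + 2.1 * (-0.6428, 0.7660) = (16.9242 + -1.3499, 9.3087 + 1.6087) = (15.5744, 10.9174)
End effector: (15.5744, 10.9174)

Answer: 15.5744 10.9174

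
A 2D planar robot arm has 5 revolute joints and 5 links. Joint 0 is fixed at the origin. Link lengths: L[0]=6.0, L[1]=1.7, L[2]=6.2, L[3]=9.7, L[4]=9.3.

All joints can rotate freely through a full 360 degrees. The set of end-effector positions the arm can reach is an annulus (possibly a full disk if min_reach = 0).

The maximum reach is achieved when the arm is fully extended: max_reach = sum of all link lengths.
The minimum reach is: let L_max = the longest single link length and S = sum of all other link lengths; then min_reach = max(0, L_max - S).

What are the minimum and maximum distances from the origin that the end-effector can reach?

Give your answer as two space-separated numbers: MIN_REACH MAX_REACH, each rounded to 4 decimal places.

Answer: 0.0000 32.9000

Derivation:
Link lengths: [6.0, 1.7, 6.2, 9.7, 9.3]
max_reach = 6 + 1.7 + 6.2 + 9.7 + 9.3 = 32.9
L_max = max([6.0, 1.7, 6.2, 9.7, 9.3]) = 9.7
S (sum of others) = 32.9 - 9.7 = 23.2
min_reach = max(0, 9.7 - 23.2) = max(0, -13.5) = 0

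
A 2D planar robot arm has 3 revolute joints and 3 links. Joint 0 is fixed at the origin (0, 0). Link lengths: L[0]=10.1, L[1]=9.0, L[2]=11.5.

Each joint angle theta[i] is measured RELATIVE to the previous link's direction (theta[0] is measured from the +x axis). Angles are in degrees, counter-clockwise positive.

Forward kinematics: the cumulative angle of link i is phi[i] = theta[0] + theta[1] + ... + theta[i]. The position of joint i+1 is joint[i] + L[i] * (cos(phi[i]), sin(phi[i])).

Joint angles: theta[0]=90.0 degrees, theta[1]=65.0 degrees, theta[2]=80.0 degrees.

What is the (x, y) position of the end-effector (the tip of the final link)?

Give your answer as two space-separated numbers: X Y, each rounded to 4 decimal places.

Answer: -14.7529 4.4833

Derivation:
joint[0] = (0.0000, 0.0000)  (base)
link 0: phi[0] = 90 = 90 deg
  cos(90 deg) = 0.0000, sin(90 deg) = 1.0000
  joint[1] = (0.0000, 0.0000) + 10.1 * (0.0000, 1.0000) = (0.0000 + 0.0000, 0.0000 + 10.1000) = (0.0000, 10.1000)
link 1: phi[1] = 90 + 65 = 155 deg
  cos(155 deg) = -0.9063, sin(155 deg) = 0.4226
  joint[2] = (0.0000, 10.1000) + 9 * (-0.9063, 0.4226) = (0.0000 + -8.1568, 10.1000 + 3.8036) = (-8.1568, 13.9036)
link 2: phi[2] = 90 + 65 + 80 = 235 deg
  cos(235 deg) = -0.5736, sin(235 deg) = -0.8192
  joint[3] = (-8.1568, 13.9036) + 11.5 * (-0.5736, -0.8192) = (-8.1568 + -6.5961, 13.9036 + -9.4202) = (-14.7529, 4.4833)
End effector: (-14.7529, 4.4833)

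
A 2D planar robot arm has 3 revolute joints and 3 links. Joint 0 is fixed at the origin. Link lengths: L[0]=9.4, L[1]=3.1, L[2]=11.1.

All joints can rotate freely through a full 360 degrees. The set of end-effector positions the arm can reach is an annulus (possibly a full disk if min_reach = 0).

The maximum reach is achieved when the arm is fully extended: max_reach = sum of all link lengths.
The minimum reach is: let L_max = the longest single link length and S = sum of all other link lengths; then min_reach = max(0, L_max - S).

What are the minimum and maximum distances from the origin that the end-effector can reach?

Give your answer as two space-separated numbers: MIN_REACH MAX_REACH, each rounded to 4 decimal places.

Link lengths: [9.4, 3.1, 11.1]
max_reach = 9.4 + 3.1 + 11.1 = 23.6
L_max = max([9.4, 3.1, 11.1]) = 11.1
S (sum of others) = 23.6 - 11.1 = 12.5
min_reach = max(0, 11.1 - 12.5) = max(0, -1.4) = 0

Answer: 0.0000 23.6000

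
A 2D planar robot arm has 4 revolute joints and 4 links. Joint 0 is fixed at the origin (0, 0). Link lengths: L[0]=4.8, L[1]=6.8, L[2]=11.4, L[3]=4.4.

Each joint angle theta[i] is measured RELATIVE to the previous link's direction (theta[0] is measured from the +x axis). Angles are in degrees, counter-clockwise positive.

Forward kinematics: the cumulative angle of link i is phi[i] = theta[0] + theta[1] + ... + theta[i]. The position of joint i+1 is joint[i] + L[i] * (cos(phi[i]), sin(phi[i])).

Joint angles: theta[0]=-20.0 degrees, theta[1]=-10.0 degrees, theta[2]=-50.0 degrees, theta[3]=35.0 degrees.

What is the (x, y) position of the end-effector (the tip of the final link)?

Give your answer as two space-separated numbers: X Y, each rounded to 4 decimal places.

joint[0] = (0.0000, 0.0000)  (base)
link 0: phi[0] = -20 = -20 deg
  cos(-20 deg) = 0.9397, sin(-20 deg) = -0.3420
  joint[1] = (0.0000, 0.0000) + 4.8 * (0.9397, -0.3420) = (0.0000 + 4.5105, 0.0000 + -1.6417) = (4.5105, -1.6417)
link 1: phi[1] = -20 + -10 = -30 deg
  cos(-30 deg) = 0.8660, sin(-30 deg) = -0.5000
  joint[2] = (4.5105, -1.6417) + 6.8 * (0.8660, -0.5000) = (4.5105 + 5.8890, -1.6417 + -3.4000) = (10.3995, -5.0417)
link 2: phi[2] = -20 + -10 + -50 = -80 deg
  cos(-80 deg) = 0.1736, sin(-80 deg) = -0.9848
  joint[3] = (10.3995, -5.0417) + 11.4 * (0.1736, -0.9848) = (10.3995 + 1.9796, -5.0417 + -11.2268) = (12.3791, -16.2685)
link 3: phi[3] = -20 + -10 + -50 + 35 = -45 deg
  cos(-45 deg) = 0.7071, sin(-45 deg) = -0.7071
  joint[4] = (12.3791, -16.2685) + 4.4 * (0.7071, -0.7071) = (12.3791 + 3.1113, -16.2685 + -3.1113) = (15.4904, -19.3798)
End effector: (15.4904, -19.3798)

Answer: 15.4904 -19.3798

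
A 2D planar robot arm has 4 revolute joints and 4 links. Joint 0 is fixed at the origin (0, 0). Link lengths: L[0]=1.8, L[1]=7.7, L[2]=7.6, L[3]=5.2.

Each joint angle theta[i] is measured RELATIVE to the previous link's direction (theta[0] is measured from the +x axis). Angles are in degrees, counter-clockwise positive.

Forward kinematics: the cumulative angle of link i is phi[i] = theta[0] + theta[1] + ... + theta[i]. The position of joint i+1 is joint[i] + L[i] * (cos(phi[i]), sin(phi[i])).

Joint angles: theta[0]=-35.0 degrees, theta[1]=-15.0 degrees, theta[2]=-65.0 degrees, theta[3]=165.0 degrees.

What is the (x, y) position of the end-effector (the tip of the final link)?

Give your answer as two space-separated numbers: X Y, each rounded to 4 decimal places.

joint[0] = (0.0000, 0.0000)  (base)
link 0: phi[0] = -35 = -35 deg
  cos(-35 deg) = 0.8192, sin(-35 deg) = -0.5736
  joint[1] = (0.0000, 0.0000) + 1.8 * (0.8192, -0.5736) = (0.0000 + 1.4745, 0.0000 + -1.0324) = (1.4745, -1.0324)
link 1: phi[1] = -35 + -15 = -50 deg
  cos(-50 deg) = 0.6428, sin(-50 deg) = -0.7660
  joint[2] = (1.4745, -1.0324) + 7.7 * (0.6428, -0.7660) = (1.4745 + 4.9495, -1.0324 + -5.8985) = (6.4239, -6.9310)
link 2: phi[2] = -35 + -15 + -65 = -115 deg
  cos(-115 deg) = -0.4226, sin(-115 deg) = -0.9063
  joint[3] = (6.4239, -6.9310) + 7.6 * (-0.4226, -0.9063) = (6.4239 + -3.2119, -6.9310 + -6.8879) = (3.2120, -13.8189)
link 3: phi[3] = -35 + -15 + -65 + 165 = 50 deg
  cos(50 deg) = 0.6428, sin(50 deg) = 0.7660
  joint[4] = (3.2120, -13.8189) + 5.2 * (0.6428, 0.7660) = (3.2120 + 3.3425, -13.8189 + 3.9834) = (6.5545, -9.8355)
End effector: (6.5545, -9.8355)

Answer: 6.5545 -9.8355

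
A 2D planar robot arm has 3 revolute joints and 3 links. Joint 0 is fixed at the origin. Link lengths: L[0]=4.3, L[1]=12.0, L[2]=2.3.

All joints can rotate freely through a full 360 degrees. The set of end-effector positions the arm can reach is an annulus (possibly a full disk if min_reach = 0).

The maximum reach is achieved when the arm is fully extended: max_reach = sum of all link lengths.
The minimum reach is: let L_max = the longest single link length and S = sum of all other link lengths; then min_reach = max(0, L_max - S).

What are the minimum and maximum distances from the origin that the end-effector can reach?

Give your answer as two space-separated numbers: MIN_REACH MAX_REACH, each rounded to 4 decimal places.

Link lengths: [4.3, 12.0, 2.3]
max_reach = 4.3 + 12 + 2.3 = 18.6
L_max = max([4.3, 12.0, 2.3]) = 12
S (sum of others) = 18.6 - 12 = 6.6
min_reach = max(0, 12 - 6.6) = max(0, 5.4) = 5.4

Answer: 5.4000 18.6000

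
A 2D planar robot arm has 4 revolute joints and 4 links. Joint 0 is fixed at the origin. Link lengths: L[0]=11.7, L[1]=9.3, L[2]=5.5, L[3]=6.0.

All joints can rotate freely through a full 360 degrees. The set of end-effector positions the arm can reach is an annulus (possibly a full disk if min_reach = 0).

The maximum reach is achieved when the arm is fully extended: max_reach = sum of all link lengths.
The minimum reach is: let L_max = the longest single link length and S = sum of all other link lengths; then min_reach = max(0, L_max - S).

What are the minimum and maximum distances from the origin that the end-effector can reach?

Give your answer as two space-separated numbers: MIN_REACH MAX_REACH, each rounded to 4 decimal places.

Answer: 0.0000 32.5000

Derivation:
Link lengths: [11.7, 9.3, 5.5, 6.0]
max_reach = 11.7 + 9.3 + 5.5 + 6 = 32.5
L_max = max([11.7, 9.3, 5.5, 6.0]) = 11.7
S (sum of others) = 32.5 - 11.7 = 20.8
min_reach = max(0, 11.7 - 20.8) = max(0, -9.1) = 0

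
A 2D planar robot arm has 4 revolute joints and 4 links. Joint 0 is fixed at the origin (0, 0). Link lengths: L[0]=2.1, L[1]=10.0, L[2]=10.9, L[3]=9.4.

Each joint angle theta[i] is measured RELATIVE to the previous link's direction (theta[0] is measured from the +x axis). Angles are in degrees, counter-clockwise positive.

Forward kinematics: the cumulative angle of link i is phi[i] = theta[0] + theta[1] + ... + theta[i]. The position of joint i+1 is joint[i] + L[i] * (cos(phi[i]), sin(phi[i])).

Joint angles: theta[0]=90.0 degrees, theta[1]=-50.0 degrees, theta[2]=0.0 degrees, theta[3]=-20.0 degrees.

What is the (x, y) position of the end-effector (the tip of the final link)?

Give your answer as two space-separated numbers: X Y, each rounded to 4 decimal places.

joint[0] = (0.0000, 0.0000)  (base)
link 0: phi[0] = 90 = 90 deg
  cos(90 deg) = 0.0000, sin(90 deg) = 1.0000
  joint[1] = (0.0000, 0.0000) + 2.1 * (0.0000, 1.0000) = (0.0000 + 0.0000, 0.0000 + 2.1000) = (0.0000, 2.1000)
link 1: phi[1] = 90 + -50 = 40 deg
  cos(40 deg) = 0.7660, sin(40 deg) = 0.6428
  joint[2] = (0.0000, 2.1000) + 10 * (0.7660, 0.6428) = (0.0000 + 7.6604, 2.1000 + 6.4279) = (7.6604, 8.5279)
link 2: phi[2] = 90 + -50 + 0 = 40 deg
  cos(40 deg) = 0.7660, sin(40 deg) = 0.6428
  joint[3] = (7.6604, 8.5279) + 10.9 * (0.7660, 0.6428) = (7.6604 + 8.3499, 8.5279 + 7.0064) = (16.0103, 15.5343)
link 3: phi[3] = 90 + -50 + 0 + -20 = 20 deg
  cos(20 deg) = 0.9397, sin(20 deg) = 0.3420
  joint[4] = (16.0103, 15.5343) + 9.4 * (0.9397, 0.3420) = (16.0103 + 8.8331, 15.5343 + 3.2150) = (24.8434, 18.7493)
End effector: (24.8434, 18.7493)

Answer: 24.8434 18.7493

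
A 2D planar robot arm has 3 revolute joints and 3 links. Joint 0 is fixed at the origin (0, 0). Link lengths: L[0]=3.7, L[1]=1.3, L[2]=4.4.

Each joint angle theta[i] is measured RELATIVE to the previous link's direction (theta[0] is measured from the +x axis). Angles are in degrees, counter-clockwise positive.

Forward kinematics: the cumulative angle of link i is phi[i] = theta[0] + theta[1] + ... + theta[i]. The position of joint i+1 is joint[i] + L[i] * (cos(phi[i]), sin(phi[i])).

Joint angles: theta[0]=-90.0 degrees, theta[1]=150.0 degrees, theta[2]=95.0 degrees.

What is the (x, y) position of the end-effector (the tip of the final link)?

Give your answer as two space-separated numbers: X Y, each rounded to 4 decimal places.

Answer: -3.3378 -0.7146

Derivation:
joint[0] = (0.0000, 0.0000)  (base)
link 0: phi[0] = -90 = -90 deg
  cos(-90 deg) = 0.0000, sin(-90 deg) = -1.0000
  joint[1] = (0.0000, 0.0000) + 3.7 * (0.0000, -1.0000) = (0.0000 + 0.0000, 0.0000 + -3.7000) = (0.0000, -3.7000)
link 1: phi[1] = -90 + 150 = 60 deg
  cos(60 deg) = 0.5000, sin(60 deg) = 0.8660
  joint[2] = (0.0000, -3.7000) + 1.3 * (0.5000, 0.8660) = (0.0000 + 0.6500, -3.7000 + 1.1258) = (0.6500, -2.5742)
link 2: phi[2] = -90 + 150 + 95 = 155 deg
  cos(155 deg) = -0.9063, sin(155 deg) = 0.4226
  joint[3] = (0.6500, -2.5742) + 4.4 * (-0.9063, 0.4226) = (0.6500 + -3.9878, -2.5742 + 1.8595) = (-3.3378, -0.7146)
End effector: (-3.3378, -0.7146)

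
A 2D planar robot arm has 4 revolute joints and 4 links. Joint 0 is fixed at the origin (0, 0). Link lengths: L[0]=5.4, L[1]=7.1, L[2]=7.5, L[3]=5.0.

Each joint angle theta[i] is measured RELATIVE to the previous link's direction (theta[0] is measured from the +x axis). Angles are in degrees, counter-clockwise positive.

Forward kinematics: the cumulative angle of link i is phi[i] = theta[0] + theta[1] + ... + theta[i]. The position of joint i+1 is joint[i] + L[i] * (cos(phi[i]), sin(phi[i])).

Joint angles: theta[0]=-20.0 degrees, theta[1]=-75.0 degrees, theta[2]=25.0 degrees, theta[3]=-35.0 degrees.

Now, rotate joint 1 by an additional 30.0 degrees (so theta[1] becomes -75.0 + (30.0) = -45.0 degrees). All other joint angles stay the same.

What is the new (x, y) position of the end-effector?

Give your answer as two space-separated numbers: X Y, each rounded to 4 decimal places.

Answer: 15.1144 -17.9322

Derivation:
joint[0] = (0.0000, 0.0000)  (base)
link 0: phi[0] = -20 = -20 deg
  cos(-20 deg) = 0.9397, sin(-20 deg) = -0.3420
  joint[1] = (0.0000, 0.0000) + 5.4 * (0.9397, -0.3420) = (0.0000 + 5.0743, 0.0000 + -1.8469) = (5.0743, -1.8469)
link 1: phi[1] = -20 + -45 = -65 deg
  cos(-65 deg) = 0.4226, sin(-65 deg) = -0.9063
  joint[2] = (5.0743, -1.8469) + 7.1 * (0.4226, -0.9063) = (5.0743 + 3.0006, -1.8469 + -6.4348) = (8.0749, -8.2817)
link 2: phi[2] = -20 + -45 + 25 = -40 deg
  cos(-40 deg) = 0.7660, sin(-40 deg) = -0.6428
  joint[3] = (8.0749, -8.2817) + 7.5 * (0.7660, -0.6428) = (8.0749 + 5.7453, -8.2817 + -4.8209) = (13.8203, -13.1026)
link 3: phi[3] = -20 + -45 + 25 + -35 = -75 deg
  cos(-75 deg) = 0.2588, sin(-75 deg) = -0.9659
  joint[4] = (13.8203, -13.1026) + 5 * (0.2588, -0.9659) = (13.8203 + 1.2941, -13.1026 + -4.8296) = (15.1144, -17.9322)
End effector: (15.1144, -17.9322)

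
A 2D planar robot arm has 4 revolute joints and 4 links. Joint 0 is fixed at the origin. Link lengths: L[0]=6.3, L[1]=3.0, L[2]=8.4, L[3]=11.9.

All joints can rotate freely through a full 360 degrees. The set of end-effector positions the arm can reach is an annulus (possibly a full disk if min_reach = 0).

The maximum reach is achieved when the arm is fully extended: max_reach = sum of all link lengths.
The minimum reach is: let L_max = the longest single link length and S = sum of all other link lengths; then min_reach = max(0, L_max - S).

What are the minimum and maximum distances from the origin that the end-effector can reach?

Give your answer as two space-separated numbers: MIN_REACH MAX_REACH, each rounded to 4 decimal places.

Answer: 0.0000 29.6000

Derivation:
Link lengths: [6.3, 3.0, 8.4, 11.9]
max_reach = 6.3 + 3 + 8.4 + 11.9 = 29.6
L_max = max([6.3, 3.0, 8.4, 11.9]) = 11.9
S (sum of others) = 29.6 - 11.9 = 17.7
min_reach = max(0, 11.9 - 17.7) = max(0, -5.8) = 0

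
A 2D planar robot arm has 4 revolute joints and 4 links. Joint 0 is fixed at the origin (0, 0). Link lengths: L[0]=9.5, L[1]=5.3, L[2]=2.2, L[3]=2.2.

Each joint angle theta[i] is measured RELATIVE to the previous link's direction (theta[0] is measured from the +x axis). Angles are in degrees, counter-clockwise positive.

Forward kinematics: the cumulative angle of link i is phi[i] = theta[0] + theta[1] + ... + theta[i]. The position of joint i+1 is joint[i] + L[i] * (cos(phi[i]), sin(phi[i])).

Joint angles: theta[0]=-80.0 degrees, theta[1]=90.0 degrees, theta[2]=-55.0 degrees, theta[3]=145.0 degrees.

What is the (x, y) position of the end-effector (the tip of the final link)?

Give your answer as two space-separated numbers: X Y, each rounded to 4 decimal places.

joint[0] = (0.0000, 0.0000)  (base)
link 0: phi[0] = -80 = -80 deg
  cos(-80 deg) = 0.1736, sin(-80 deg) = -0.9848
  joint[1] = (0.0000, 0.0000) + 9.5 * (0.1736, -0.9848) = (0.0000 + 1.6497, 0.0000 + -9.3557) = (1.6497, -9.3557)
link 1: phi[1] = -80 + 90 = 10 deg
  cos(10 deg) = 0.9848, sin(10 deg) = 0.1736
  joint[2] = (1.6497, -9.3557) + 5.3 * (0.9848, 0.1736) = (1.6497 + 5.2195, -9.3557 + 0.9203) = (6.8691, -8.4353)
link 2: phi[2] = -80 + 90 + -55 = -45 deg
  cos(-45 deg) = 0.7071, sin(-45 deg) = -0.7071
  joint[3] = (6.8691, -8.4353) + 2.2 * (0.7071, -0.7071) = (6.8691 + 1.5556, -8.4353 + -1.5556) = (8.4248, -9.9910)
link 3: phi[3] = -80 + 90 + -55 + 145 = 100 deg
  cos(100 deg) = -0.1736, sin(100 deg) = 0.9848
  joint[4] = (8.4248, -9.9910) + 2.2 * (-0.1736, 0.9848) = (8.4248 + -0.3820, -9.9910 + 2.1666) = (8.0427, -7.8244)
End effector: (8.0427, -7.8244)

Answer: 8.0427 -7.8244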